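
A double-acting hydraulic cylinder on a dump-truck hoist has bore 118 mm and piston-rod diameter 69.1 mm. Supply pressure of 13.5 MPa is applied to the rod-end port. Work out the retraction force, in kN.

Rod-side annular area A_ann = π/4 × (118² − 69.1²) = 7186 mm^2
On retraction the pressure acts on the annular area (bore minus rod).
F = P × A_ann

F ≈ 97.0 kN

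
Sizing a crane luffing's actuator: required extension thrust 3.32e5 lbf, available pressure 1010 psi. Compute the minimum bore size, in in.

D ≈ 20.5 in

Extension force acts on the full piston face: F = P × (π/4)D².
D = √(4F / (πP)) = √(4 × 3.32e5 lbf / (π × 1010 psi))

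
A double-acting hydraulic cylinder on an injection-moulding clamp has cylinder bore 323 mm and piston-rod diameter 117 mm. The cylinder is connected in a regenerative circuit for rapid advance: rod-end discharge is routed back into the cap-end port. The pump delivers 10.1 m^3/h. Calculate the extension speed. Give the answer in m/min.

In regeneration the rod-end outflow joins the pump flow into the cap end, so the net volume the pump must supply per unit advance equals the rod cross-section area.
Rod cross-section A_rod = π/4 × (117 mm)² = 10750 mm^2
v = Q_pump / A_rod

v ≈ 15.7 m/min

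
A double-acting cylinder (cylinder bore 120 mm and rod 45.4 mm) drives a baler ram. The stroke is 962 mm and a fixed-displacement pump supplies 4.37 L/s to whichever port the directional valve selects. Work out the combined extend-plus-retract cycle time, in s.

t ≈ 4.62 s

Cap-side area A_cap = π/4 × (120 mm)² = 11310 mm^2
Rod-side annular area A_ann = π/4 × (120² − 45.4²) = 9691 mm^2
t_ext = A_cap·L/Q = 2.490 s
t_ret = A_ann·L/Q = 2.133 s
t_cycle = t_ext + t_ret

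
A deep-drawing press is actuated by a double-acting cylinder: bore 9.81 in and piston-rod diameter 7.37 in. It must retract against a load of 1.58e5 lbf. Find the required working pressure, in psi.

Rod-side annular area A_ann = π/4 × (9.81² − 7.37²) = 32.92 in^2
Retraction: pressure acts on the annular area.
P = F / A = 1.58e5 lbf / A

P ≈ 4800 psi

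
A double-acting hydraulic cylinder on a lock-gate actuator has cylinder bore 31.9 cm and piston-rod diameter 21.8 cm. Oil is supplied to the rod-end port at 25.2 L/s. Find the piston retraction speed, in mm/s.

v ≈ 592 mm/s

Rod-side annular area A_ann = π/4 × (31.9² − 21.8²) = 426.0 cm^2
Flow into the rod-end port fills the annular volume.
v = Q / A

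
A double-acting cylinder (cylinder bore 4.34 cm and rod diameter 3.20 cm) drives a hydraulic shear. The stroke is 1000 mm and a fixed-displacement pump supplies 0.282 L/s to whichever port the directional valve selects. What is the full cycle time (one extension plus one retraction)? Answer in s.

t ≈ 7.64 s

Cap-side area A_cap = π/4 × (4.34 cm)² = 14.79 cm^2
Rod-side annular area A_ann = π/4 × (4.34² − 3.20²) = 6.751 cm^2
t_ext = A_cap·L/Q = 5.246 s
t_ret = A_ann·L/Q = 2.394 s
t_cycle = t_ext + t_ret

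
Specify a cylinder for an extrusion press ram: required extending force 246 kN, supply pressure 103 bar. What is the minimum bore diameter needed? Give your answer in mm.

D ≈ 174 mm

Extension force acts on the full piston face: F = P × (π/4)D².
D = √(4F / (πP)) = √(4 × 246 kN / (π × 103 bar))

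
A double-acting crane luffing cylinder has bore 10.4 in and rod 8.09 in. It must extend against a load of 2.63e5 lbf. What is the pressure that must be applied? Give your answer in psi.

Cap-side area A_cap = π/4 × (10.4 in)² = 84.95 in^2
P = F / A = 2.63e5 lbf / A

P ≈ 3100 psi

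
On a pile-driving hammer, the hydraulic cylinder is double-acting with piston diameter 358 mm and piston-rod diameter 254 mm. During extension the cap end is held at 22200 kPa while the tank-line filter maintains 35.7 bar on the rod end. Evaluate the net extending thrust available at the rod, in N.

F ≈ 2.06e6 N

Cap-side area A_cap = π/4 × (358 mm)² = 1.007e5 mm^2
Rod-side annular area A_ann = π/4 × (358² − 254²) = 49990 mm^2
Net thrust = P_cap·A_cap − P_rod·A_ann = 2.235e6 N − 1.785e5 N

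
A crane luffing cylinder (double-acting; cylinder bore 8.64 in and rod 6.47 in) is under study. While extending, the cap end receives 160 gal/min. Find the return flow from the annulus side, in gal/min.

Q_out ≈ 70.3 gal/min

Cap-side area A_cap = π/4 × (8.64 in)² = 58.63 in^2
Rod-side annular area A_ann = π/4 × (8.64² − 6.47²) = 25.75 in^2
Piston speed v = Q_in/A_cap; rod-end outflow Q_out = v × A_ann = Q_in × A_ann/A_cap.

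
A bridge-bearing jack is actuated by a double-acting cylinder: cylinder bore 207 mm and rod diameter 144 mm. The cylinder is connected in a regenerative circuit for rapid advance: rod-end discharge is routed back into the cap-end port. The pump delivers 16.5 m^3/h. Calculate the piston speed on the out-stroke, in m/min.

In regeneration the rod-end outflow joins the pump flow into the cap end, so the net volume the pump must supply per unit advance equals the rod cross-section area.
Rod cross-section A_rod = π/4 × (144 mm)² = 16290 mm^2
v = Q_pump / A_rod

v ≈ 16.9 m/min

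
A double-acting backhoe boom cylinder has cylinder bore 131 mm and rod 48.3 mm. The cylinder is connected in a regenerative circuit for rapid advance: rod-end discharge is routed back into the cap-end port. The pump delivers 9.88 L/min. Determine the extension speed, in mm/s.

v ≈ 89.9 mm/s

In regeneration the rod-end outflow joins the pump flow into the cap end, so the net volume the pump must supply per unit advance equals the rod cross-section area.
Rod cross-section A_rod = π/4 × (48.3 mm)² = 1832 mm^2
v = Q_pump / A_rod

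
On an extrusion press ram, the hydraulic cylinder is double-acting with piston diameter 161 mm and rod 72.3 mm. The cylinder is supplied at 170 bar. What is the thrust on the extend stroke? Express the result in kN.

Cap-side area A_cap = π/4 × (161 mm)² = 20360 mm^2
F = P × A_cap = 170 bar × A_cap

F ≈ 346 kN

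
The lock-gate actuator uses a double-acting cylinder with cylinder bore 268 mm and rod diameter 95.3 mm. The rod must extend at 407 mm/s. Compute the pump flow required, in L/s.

Cap-side area A_cap = π/4 × (268 mm)² = 56410 mm^2
Q = A × v

Q ≈ 23.0 L/s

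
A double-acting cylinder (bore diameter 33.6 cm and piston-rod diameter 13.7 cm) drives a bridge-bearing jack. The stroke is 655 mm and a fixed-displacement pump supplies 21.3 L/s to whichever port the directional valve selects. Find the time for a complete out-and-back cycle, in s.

t ≈ 5.00 s

Cap-side area A_cap = π/4 × (33.6 cm)² = 886.7 cm^2
Rod-side annular area A_ann = π/4 × (33.6² − 13.7²) = 739.3 cm^2
t_ext = A_cap·L/Q = 2.727 s
t_ret = A_ann·L/Q = 2.273 s
t_cycle = t_ext + t_ret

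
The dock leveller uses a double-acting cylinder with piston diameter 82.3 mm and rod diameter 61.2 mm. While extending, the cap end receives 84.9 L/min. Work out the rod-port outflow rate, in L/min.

Cap-side area A_cap = π/4 × (82.3 mm)² = 5320 mm^2
Rod-side annular area A_ann = π/4 × (82.3² − 61.2²) = 2378 mm^2
Piston speed v = Q_in/A_cap; rod-end outflow Q_out = v × A_ann = Q_in × A_ann/A_cap.

Q_out ≈ 38.0 L/min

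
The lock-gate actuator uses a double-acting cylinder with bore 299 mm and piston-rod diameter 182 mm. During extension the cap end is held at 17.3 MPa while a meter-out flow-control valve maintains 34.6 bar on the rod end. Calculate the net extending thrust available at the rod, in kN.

F ≈ 1060 kN

Cap-side area A_cap = π/4 × (299 mm)² = 70220 mm^2
Rod-side annular area A_ann = π/4 × (299² − 182²) = 44200 mm^2
Net thrust = P_cap·A_cap − P_rod·A_ann = 1215 kN − 152.9 kN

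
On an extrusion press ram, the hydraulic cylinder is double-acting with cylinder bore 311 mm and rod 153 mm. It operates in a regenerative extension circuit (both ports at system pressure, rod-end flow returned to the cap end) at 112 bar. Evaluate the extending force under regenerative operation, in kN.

With equal pressure on both faces, forces on the annular region cancel; the net push is pressure × rod cross-section.
Rod cross-section A_rod = π/4 × (153 mm)² = 18390 mm^2
F = P × A_rod

F ≈ 206 kN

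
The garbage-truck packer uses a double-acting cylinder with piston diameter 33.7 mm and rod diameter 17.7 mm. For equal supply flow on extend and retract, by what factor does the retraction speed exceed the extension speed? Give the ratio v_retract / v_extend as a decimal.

v_ret/v_ext ≈ 1.38

Cap-side area A_cap = π/4 × (33.7 mm)² = 892.0 mm^2
Rod-side annular area A_ann = π/4 × (33.7² − 17.7²) = 645.9 mm^2
For equal Q, v ∝ 1/A, so v_ret/v_ext = A_cap/A_ann.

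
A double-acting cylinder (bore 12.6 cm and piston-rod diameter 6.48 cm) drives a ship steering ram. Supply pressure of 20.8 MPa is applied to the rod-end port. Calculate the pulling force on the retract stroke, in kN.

Rod-side annular area A_ann = π/4 × (12.6² − 6.48²) = 91.71 cm^2
On retraction the pressure acts on the annular area (bore minus rod).
F = P × A_ann

F ≈ 191 kN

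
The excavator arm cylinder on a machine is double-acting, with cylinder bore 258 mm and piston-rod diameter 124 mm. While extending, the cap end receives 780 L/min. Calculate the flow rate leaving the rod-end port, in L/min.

Cap-side area A_cap = π/4 × (258 mm)² = 52280 mm^2
Rod-side annular area A_ann = π/4 × (258² − 124²) = 40200 mm^2
Piston speed v = Q_in/A_cap; rod-end outflow Q_out = v × A_ann = Q_in × A_ann/A_cap.

Q_out ≈ 600 L/min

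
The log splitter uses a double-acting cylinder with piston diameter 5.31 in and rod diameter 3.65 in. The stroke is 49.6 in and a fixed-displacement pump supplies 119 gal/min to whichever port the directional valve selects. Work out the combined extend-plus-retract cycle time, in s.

Cap-side area A_cap = π/4 × (5.31 in)² = 22.15 in^2
Rod-side annular area A_ann = π/4 × (5.31² − 3.65²) = 11.68 in^2
t_ext = A_cap·L/Q = 2.397 s
t_ret = A_ann·L/Q = 1.265 s
t_cycle = t_ext + t_ret

t ≈ 3.66 s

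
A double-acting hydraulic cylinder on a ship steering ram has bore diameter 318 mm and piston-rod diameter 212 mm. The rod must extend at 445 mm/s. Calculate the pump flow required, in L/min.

Q ≈ 2120 L/min

Cap-side area A_cap = π/4 × (318 mm)² = 79420 mm^2
Q = A × v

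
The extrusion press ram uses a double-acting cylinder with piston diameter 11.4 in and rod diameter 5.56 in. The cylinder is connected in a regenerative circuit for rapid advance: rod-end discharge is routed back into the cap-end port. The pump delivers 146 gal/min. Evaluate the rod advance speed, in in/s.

In regeneration the rod-end outflow joins the pump flow into the cap end, so the net volume the pump must supply per unit advance equals the rod cross-section area.
Rod cross-section A_rod = π/4 × (5.56 in)² = 24.28 in^2
v = Q_pump / A_rod

v ≈ 23.2 in/s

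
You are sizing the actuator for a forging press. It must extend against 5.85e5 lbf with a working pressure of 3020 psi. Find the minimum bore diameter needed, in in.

Extension force acts on the full piston face: F = P × (π/4)D².
D = √(4F / (πP)) = √(4 × 5.85e5 lbf / (π × 3020 psi))

D ≈ 15.7 in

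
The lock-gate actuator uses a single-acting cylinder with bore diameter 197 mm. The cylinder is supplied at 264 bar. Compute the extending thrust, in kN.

F ≈ 805 kN

Cap-side area A_cap = π/4 × (197 mm)² = 30480 mm^2
F = P × A_cap = 264 bar × A_cap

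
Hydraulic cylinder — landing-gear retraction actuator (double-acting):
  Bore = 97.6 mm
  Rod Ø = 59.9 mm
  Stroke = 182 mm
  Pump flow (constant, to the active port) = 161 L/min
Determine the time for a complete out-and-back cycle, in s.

t ≈ 0.824 s

Cap-side area A_cap = π/4 × (97.6 mm)² = 7482 mm^2
Rod-side annular area A_ann = π/4 × (97.6² − 59.9²) = 4663 mm^2
t_ext = A_cap·L/Q = 0.5074 s
t_ret = A_ann·L/Q = 0.3163 s
t_cycle = t_ext + t_ret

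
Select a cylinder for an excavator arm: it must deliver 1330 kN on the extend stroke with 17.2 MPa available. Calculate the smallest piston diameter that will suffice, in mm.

D ≈ 314 mm

Extension force acts on the full piston face: F = P × (π/4)D².
D = √(4F / (πP)) = √(4 × 1330 kN / (π × 17.2 MPa))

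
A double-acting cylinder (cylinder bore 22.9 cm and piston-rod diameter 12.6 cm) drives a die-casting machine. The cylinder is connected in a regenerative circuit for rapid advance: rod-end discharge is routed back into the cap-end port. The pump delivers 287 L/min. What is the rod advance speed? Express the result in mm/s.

v ≈ 384 mm/s

In regeneration the rod-end outflow joins the pump flow into the cap end, so the net volume the pump must supply per unit advance equals the rod cross-section area.
Rod cross-section A_rod = π/4 × (12.6 cm)² = 124.7 cm^2
v = Q_pump / A_rod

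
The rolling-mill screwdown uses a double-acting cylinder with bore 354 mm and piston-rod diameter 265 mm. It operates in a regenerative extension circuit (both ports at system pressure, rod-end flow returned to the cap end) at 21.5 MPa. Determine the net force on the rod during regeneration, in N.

With equal pressure on both faces, forces on the annular region cancel; the net push is pressure × rod cross-section.
Rod cross-section A_rod = π/4 × (265 mm)² = 55150 mm^2
F = P × A_rod

F ≈ 1.19e6 N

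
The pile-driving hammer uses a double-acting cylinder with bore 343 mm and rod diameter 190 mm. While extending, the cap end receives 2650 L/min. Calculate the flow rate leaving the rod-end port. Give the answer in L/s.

Cap-side area A_cap = π/4 × (343 mm)² = 92400 mm^2
Rod-side annular area A_ann = π/4 × (343² − 190²) = 64050 mm^2
Piston speed v = Q_in/A_cap; rod-end outflow Q_out = v × A_ann = Q_in × A_ann/A_cap.

Q_out ≈ 30.6 L/s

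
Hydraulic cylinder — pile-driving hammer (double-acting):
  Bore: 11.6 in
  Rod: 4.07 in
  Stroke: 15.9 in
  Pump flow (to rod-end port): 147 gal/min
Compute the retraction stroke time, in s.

Rod-side annular area A_ann = π/4 × (11.6² − 4.07²) = 92.67 in^2
Swept volume V = A × L; t = V / Q = A·L / Q

t ≈ 2.60 s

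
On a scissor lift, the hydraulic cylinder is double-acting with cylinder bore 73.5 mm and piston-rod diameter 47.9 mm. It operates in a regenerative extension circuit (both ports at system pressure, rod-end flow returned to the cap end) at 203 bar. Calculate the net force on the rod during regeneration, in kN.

F ≈ 36.6 kN

With equal pressure on both faces, forces on the annular region cancel; the net push is pressure × rod cross-section.
Rod cross-section A_rod = π/4 × (47.9 mm)² = 1802 mm^2
F = P × A_rod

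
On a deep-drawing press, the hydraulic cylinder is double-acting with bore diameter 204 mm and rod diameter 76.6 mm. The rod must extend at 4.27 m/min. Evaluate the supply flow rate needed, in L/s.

Cap-side area A_cap = π/4 × (204 mm)² = 32690 mm^2
Q = A × v

Q ≈ 2.33 L/s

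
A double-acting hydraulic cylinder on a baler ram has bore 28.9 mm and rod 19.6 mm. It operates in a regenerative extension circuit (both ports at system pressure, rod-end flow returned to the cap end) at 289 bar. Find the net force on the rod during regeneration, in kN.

F ≈ 8.72 kN

With equal pressure on both faces, forces on the annular region cancel; the net push is pressure × rod cross-section.
Rod cross-section A_rod = π/4 × (19.6 mm)² = 301.7 mm^2
F = P × A_rod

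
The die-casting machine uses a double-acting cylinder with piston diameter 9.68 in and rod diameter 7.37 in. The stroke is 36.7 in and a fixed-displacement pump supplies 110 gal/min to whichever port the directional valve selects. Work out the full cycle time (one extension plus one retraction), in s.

Cap-side area A_cap = π/4 × (9.68 in)² = 73.59 in^2
Rod-side annular area A_ann = π/4 × (9.68² − 7.37²) = 30.93 in^2
t_ext = A_cap·L/Q = 6.378 s
t_ret = A_ann·L/Q = 2.681 s
t_cycle = t_ext + t_ret

t ≈ 9.06 s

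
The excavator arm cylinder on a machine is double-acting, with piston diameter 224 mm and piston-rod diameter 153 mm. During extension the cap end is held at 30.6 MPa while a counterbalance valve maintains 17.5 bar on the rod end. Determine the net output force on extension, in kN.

Cap-side area A_cap = π/4 × (224 mm)² = 39410 mm^2
Rod-side annular area A_ann = π/4 × (224² − 153²) = 21020 mm^2
Net thrust = P_cap·A_cap − P_rod·A_ann = 1206 kN − 36.79 kN

F ≈ 1170 kN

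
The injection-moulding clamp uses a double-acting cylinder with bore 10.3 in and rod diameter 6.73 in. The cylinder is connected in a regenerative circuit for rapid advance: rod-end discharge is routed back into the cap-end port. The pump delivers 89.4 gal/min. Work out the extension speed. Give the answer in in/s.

In regeneration the rod-end outflow joins the pump flow into the cap end, so the net volume the pump must supply per unit advance equals the rod cross-section area.
Rod cross-section A_rod = π/4 × (6.73 in)² = 35.57 in^2
v = Q_pump / A_rod

v ≈ 9.68 in/s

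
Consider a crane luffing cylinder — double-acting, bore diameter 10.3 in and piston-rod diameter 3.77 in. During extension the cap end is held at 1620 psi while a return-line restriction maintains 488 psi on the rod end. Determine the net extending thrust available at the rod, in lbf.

F ≈ 99800 lbf

Cap-side area A_cap = π/4 × (10.3 in)² = 83.32 in^2
Rod-side annular area A_ann = π/4 × (10.3² − 3.77²) = 72.16 in^2
Net thrust = P_cap·A_cap − P_rod·A_ann = 1.350e5 lbf − 35210 lbf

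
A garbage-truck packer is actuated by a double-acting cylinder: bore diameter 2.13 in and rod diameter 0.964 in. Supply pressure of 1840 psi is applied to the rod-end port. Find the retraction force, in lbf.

F ≈ 5210 lbf

Rod-side annular area A_ann = π/4 × (2.13² − 0.964²) = 2.833 in^2
On retraction the pressure acts on the annular area (bore minus rod).
F = P × A_ann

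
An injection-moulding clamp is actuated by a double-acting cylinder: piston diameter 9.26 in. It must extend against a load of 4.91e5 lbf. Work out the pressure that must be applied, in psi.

Cap-side area A_cap = π/4 × (9.26 in)² = 67.35 in^2
P = F / A = 4.91e5 lbf / A

P ≈ 7290 psi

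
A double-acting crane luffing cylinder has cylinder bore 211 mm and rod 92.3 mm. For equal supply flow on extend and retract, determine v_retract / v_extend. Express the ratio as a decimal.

v_ret/v_ext ≈ 1.24

Cap-side area A_cap = π/4 × (211 mm)² = 34970 mm^2
Rod-side annular area A_ann = π/4 × (211² − 92.3²) = 28280 mm^2
For equal Q, v ∝ 1/A, so v_ret/v_ext = A_cap/A_ann.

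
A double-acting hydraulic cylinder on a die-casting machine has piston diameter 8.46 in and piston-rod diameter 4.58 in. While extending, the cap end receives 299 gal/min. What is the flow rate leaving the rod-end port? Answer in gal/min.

Cap-side area A_cap = π/4 × (8.46 in)² = 56.21 in^2
Rod-side annular area A_ann = π/4 × (8.46² − 4.58²) = 39.74 in^2
Piston speed v = Q_in/A_cap; rod-end outflow Q_out = v × A_ann = Q_in × A_ann/A_cap.

Q_out ≈ 211 gal/min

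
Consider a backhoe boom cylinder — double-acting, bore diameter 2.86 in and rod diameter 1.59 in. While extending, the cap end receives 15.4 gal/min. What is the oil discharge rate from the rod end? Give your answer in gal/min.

Q_out ≈ 10.6 gal/min

Cap-side area A_cap = π/4 × (2.86 in)² = 6.424 in^2
Rod-side annular area A_ann = π/4 × (2.86² − 1.59²) = 4.439 in^2
Piston speed v = Q_in/A_cap; rod-end outflow Q_out = v × A_ann = Q_in × A_ann/A_cap.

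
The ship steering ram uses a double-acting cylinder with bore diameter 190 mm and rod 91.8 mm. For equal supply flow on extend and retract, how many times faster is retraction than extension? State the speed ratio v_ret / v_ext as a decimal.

v_ret/v_ext ≈ 1.30

Cap-side area A_cap = π/4 × (190 mm)² = 28350 mm^2
Rod-side annular area A_ann = π/4 × (190² − 91.8²) = 21730 mm^2
For equal Q, v ∝ 1/A, so v_ret/v_ext = A_cap/A_ann.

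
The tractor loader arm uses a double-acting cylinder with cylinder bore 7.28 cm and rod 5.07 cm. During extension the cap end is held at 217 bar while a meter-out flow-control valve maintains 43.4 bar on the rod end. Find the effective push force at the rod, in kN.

Cap-side area A_cap = π/4 × (7.28 cm)² = 41.62 cm^2
Rod-side annular area A_ann = π/4 × (7.28² − 5.07²) = 21.44 cm^2
Net thrust = P_cap·A_cap − P_rod·A_ann = 90.33 kN − 9.303 kN

F ≈ 81.0 kN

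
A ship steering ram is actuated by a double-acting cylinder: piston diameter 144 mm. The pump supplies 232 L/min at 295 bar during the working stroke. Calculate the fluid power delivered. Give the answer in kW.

W ≈ 114 kW

Hydraulic power = P × Q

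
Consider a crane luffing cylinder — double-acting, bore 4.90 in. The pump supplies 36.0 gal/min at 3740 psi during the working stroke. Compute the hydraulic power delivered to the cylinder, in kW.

W ≈ 58.6 kW

Hydraulic power = P × Q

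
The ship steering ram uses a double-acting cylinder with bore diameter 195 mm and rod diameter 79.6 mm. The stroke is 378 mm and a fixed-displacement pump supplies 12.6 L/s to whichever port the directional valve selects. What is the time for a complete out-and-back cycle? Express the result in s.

t ≈ 1.64 s

Cap-side area A_cap = π/4 × (195 mm)² = 29860 mm^2
Rod-side annular area A_ann = π/4 × (195² − 79.6²) = 24890 mm^2
t_ext = A_cap·L/Q = 0.8959 s
t_ret = A_ann·L/Q = 0.7467 s
t_cycle = t_ext + t_ret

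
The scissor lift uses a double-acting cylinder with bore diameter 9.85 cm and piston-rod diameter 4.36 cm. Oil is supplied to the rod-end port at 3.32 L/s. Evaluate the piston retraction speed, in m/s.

v ≈ 0.542 m/s

Rod-side annular area A_ann = π/4 × (9.85² − 4.36²) = 61.27 cm^2
Flow into the rod-end port fills the annular volume.
v = Q / A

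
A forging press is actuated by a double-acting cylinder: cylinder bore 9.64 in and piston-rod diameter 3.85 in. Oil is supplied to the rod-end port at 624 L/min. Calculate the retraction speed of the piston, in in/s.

Rod-side annular area A_ann = π/4 × (9.64² − 3.85²) = 61.35 in^2
Flow into the rod-end port fills the annular volume.
v = Q / A

v ≈ 10.3 in/s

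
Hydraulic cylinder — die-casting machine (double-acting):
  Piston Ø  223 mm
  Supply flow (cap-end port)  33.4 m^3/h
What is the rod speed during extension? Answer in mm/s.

v ≈ 238 mm/s

Cap-side area A_cap = π/4 × (223 mm)² = 39060 mm^2
v = Q / A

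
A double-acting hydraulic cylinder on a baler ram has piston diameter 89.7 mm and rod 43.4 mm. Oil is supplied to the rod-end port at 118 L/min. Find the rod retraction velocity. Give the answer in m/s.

Rod-side annular area A_ann = π/4 × (89.7² − 43.4²) = 4840 mm^2
Flow into the rod-end port fills the annular volume.
v = Q / A

v ≈ 0.406 m/s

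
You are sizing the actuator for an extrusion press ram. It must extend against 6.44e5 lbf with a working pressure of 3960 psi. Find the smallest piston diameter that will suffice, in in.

D ≈ 14.4 in

Extension force acts on the full piston face: F = P × (π/4)D².
D = √(4F / (πP)) = √(4 × 6.44e5 lbf / (π × 3960 psi))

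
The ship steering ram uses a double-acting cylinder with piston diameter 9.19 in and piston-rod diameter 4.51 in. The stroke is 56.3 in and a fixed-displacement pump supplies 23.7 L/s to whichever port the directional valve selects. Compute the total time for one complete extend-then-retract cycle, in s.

Cap-side area A_cap = π/4 × (9.19 in)² = 66.33 in^2
Rod-side annular area A_ann = π/4 × (9.19² − 4.51²) = 50.36 in^2
t_ext = A_cap·L/Q = 2.582 s
t_ret = A_ann·L/Q = 1.960 s
t_cycle = t_ext + t_ret

t ≈ 4.54 s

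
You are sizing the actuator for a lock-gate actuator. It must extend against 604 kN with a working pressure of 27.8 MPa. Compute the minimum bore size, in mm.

Extension force acts on the full piston face: F = P × (π/4)D².
D = √(4F / (πP)) = √(4 × 604 kN / (π × 27.8 MPa))

D ≈ 166 mm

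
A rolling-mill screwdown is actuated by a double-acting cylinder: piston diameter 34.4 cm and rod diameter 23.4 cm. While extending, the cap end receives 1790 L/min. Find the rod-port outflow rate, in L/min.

Q_out ≈ 962 L/min

Cap-side area A_cap = π/4 × (34.4 cm)² = 929.4 cm^2
Rod-side annular area A_ann = π/4 × (34.4² − 23.4²) = 499.4 cm^2
Piston speed v = Q_in/A_cap; rod-end outflow Q_out = v × A_ann = Q_in × A_ann/A_cap.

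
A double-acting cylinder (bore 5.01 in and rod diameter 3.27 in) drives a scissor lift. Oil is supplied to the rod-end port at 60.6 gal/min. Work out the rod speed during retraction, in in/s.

v ≈ 20.6 in/s

Rod-side annular area A_ann = π/4 × (5.01² − 3.27²) = 11.32 in^2
Flow into the rod-end port fills the annular volume.
v = Q / A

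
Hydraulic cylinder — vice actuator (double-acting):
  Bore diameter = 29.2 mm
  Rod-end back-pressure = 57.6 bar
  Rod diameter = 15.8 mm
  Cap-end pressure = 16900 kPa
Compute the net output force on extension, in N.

F ≈ 8590 N

Cap-side area A_cap = π/4 × (29.2 mm)² = 669.7 mm^2
Rod-side annular area A_ann = π/4 × (29.2² − 15.8²) = 473.6 mm^2
Net thrust = P_cap·A_cap − P_rod·A_ann = 11320 N − 2728 N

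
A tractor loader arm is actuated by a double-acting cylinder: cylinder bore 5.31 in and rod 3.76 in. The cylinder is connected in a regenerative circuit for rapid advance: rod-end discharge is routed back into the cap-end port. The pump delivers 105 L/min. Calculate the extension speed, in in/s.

In regeneration the rod-end outflow joins the pump flow into the cap end, so the net volume the pump must supply per unit advance equals the rod cross-section area.
Rod cross-section A_rod = π/4 × (3.76 in)² = 11.10 in^2
v = Q_pump / A_rod

v ≈ 9.62 in/s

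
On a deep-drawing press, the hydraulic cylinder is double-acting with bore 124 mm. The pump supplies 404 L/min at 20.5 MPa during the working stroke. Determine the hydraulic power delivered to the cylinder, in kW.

W ≈ 138 kW

Hydraulic power = P × Q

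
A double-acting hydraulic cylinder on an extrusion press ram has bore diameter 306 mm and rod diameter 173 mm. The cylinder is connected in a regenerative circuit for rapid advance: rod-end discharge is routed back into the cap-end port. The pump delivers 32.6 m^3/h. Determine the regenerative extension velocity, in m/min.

v ≈ 23.1 m/min

In regeneration the rod-end outflow joins the pump flow into the cap end, so the net volume the pump must supply per unit advance equals the rod cross-section area.
Rod cross-section A_rod = π/4 × (173 mm)² = 23510 mm^2
v = Q_pump / A_rod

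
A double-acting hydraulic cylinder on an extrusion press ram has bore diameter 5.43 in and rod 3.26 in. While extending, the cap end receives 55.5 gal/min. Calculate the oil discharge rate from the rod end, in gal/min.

Cap-side area A_cap = π/4 × (5.43 in)² = 23.16 in^2
Rod-side annular area A_ann = π/4 × (5.43² − 3.26²) = 14.81 in^2
Piston speed v = Q_in/A_cap; rod-end outflow Q_out = v × A_ann = Q_in × A_ann/A_cap.

Q_out ≈ 35.5 gal/min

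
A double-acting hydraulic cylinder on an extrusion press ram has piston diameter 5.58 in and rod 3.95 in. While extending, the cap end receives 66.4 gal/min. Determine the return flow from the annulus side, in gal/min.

Cap-side area A_cap = π/4 × (5.58 in)² = 24.45 in^2
Rod-side annular area A_ann = π/4 × (5.58² − 3.95²) = 12.20 in^2
Piston speed v = Q_in/A_cap; rod-end outflow Q_out = v × A_ann = Q_in × A_ann/A_cap.

Q_out ≈ 33.1 gal/min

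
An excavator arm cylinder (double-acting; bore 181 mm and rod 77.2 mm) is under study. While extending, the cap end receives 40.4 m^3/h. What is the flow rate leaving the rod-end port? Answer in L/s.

Q_out ≈ 9.18 L/s

Cap-side area A_cap = π/4 × (181 mm)² = 25730 mm^2
Rod-side annular area A_ann = π/4 × (181² − 77.2²) = 21050 mm^2
Piston speed v = Q_in/A_cap; rod-end outflow Q_out = v × A_ann = Q_in × A_ann/A_cap.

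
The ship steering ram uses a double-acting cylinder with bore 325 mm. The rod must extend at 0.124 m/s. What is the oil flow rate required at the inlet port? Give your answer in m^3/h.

Q ≈ 37.0 m^3/h

Cap-side area A_cap = π/4 × (325 mm)² = 82960 mm^2
Q = A × v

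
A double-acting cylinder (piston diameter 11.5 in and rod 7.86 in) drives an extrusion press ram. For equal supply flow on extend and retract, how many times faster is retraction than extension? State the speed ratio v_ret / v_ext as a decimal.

Cap-side area A_cap = π/4 × (11.5 in)² = 103.9 in^2
Rod-side annular area A_ann = π/4 × (11.5² − 7.86²) = 55.35 in^2
For equal Q, v ∝ 1/A, so v_ret/v_ext = A_cap/A_ann.

v_ret/v_ext ≈ 1.88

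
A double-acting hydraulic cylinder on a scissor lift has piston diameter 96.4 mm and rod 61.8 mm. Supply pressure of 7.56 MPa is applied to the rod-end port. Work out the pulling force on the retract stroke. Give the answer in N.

Rod-side annular area A_ann = π/4 × (96.4² − 61.8²) = 4299 mm^2
On retraction the pressure acts on the annular area (bore minus rod).
F = P × A_ann

F ≈ 32500 N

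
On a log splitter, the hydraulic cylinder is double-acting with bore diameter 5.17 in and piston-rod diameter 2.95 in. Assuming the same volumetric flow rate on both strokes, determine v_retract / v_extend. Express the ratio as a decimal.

Cap-side area A_cap = π/4 × (5.17 in)² = 20.99 in^2
Rod-side annular area A_ann = π/4 × (5.17² − 2.95²) = 14.16 in^2
For equal Q, v ∝ 1/A, so v_ret/v_ext = A_cap/A_ann.

v_ret/v_ext ≈ 1.48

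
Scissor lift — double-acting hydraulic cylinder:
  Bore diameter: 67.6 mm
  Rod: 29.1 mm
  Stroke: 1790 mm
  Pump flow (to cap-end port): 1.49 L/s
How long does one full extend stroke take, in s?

t ≈ 4.31 s

Cap-side area A_cap = π/4 × (67.6 mm)² = 3589 mm^2
Swept volume V = A × L; t = V / Q = A·L / Q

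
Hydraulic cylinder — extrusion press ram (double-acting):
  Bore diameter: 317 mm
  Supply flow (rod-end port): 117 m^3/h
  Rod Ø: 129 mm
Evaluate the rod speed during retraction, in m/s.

v ≈ 0.494 m/s

Rod-side annular area A_ann = π/4 × (317² − 129²) = 65850 mm^2
Flow into the rod-end port fills the annular volume.
v = Q / A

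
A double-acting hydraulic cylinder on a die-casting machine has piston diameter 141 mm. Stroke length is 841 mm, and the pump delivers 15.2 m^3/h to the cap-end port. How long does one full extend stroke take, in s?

t ≈ 3.11 s

Cap-side area A_cap = π/4 × (141 mm)² = 15610 mm^2
Swept volume V = A × L; t = V / Q = A·L / Q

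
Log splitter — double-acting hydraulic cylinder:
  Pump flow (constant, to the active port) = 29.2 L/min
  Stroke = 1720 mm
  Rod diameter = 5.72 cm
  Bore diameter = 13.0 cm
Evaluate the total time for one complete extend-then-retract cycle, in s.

Cap-side area A_cap = π/4 × (13.0 cm)² = 132.7 cm^2
Rod-side annular area A_ann = π/4 × (13.0² − 5.72²) = 107.0 cm^2
t_ext = A_cap·L/Q = 46.91 s
t_ret = A_ann·L/Q = 37.83 s
t_cycle = t_ext + t_ret

t ≈ 84.7 s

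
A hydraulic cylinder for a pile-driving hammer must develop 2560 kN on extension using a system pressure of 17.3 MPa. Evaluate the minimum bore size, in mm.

Extension force acts on the full piston face: F = P × (π/4)D².
D = √(4F / (πP)) = √(4 × 2560 kN / (π × 17.3 MPa))

D ≈ 434 mm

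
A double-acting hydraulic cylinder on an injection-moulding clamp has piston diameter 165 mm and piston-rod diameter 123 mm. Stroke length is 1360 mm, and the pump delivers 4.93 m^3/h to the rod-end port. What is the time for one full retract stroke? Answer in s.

t ≈ 9.43 s

Rod-side annular area A_ann = π/4 × (165² − 123²) = 9500 mm^2
Swept volume V = A × L; t = V / Q = A·L / Q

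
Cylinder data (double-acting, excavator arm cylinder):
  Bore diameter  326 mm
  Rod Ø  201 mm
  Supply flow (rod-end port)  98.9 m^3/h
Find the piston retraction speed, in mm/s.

v ≈ 531 mm/s

Rod-side annular area A_ann = π/4 × (326² − 201²) = 51740 mm^2
Flow into the rod-end port fills the annular volume.
v = Q / A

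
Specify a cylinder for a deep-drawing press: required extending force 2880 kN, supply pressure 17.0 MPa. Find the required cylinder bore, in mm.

D ≈ 464 mm

Extension force acts on the full piston face: F = P × (π/4)D².
D = √(4F / (πP)) = √(4 × 2880 kN / (π × 17.0 MPa))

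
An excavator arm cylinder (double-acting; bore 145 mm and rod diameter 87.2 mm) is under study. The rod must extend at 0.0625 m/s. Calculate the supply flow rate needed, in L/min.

Q ≈ 61.9 L/min

Cap-side area A_cap = π/4 × (145 mm)² = 16510 mm^2
Q = A × v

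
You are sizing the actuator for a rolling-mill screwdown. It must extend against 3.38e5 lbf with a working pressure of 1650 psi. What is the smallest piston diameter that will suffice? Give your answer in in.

D ≈ 16.1 in

Extension force acts on the full piston face: F = P × (π/4)D².
D = √(4F / (πP)) = √(4 × 3.38e5 lbf / (π × 1650 psi))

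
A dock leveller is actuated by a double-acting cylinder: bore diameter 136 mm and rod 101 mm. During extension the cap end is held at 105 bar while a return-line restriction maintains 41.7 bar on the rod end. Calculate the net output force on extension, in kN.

F ≈ 125 kN

Cap-side area A_cap = π/4 × (136 mm)² = 14530 mm^2
Rod-side annular area A_ann = π/4 × (136² − 101²) = 6515 mm^2
Net thrust = P_cap·A_cap − P_rod·A_ann = 152.5 kN − 27.17 kN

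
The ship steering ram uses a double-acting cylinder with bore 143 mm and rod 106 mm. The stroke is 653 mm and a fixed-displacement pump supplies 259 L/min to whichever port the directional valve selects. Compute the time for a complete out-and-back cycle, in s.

t ≈ 3.52 s

Cap-side area A_cap = π/4 × (143 mm)² = 16060 mm^2
Rod-side annular area A_ann = π/4 × (143² − 106²) = 7236 mm^2
t_ext = A_cap·L/Q = 2.430 s
t_ret = A_ann·L/Q = 1.095 s
t_cycle = t_ext + t_ret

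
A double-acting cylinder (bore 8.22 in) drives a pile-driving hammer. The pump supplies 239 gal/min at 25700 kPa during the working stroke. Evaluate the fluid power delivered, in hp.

W ≈ 520 hp

Hydraulic power = P × Q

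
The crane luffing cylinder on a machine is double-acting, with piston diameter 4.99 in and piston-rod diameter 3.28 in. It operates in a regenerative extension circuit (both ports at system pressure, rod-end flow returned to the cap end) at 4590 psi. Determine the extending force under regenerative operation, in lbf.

F ≈ 38800 lbf

With equal pressure on both faces, forces on the annular region cancel; the net push is pressure × rod cross-section.
Rod cross-section A_rod = π/4 × (3.28 in)² = 8.450 in^2
F = P × A_rod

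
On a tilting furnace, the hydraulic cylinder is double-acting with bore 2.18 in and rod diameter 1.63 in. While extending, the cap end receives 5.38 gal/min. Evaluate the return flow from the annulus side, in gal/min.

Q_out ≈ 2.37 gal/min

Cap-side area A_cap = π/4 × (2.18 in)² = 3.733 in^2
Rod-side annular area A_ann = π/4 × (2.18² − 1.63²) = 1.646 in^2
Piston speed v = Q_in/A_cap; rod-end outflow Q_out = v × A_ann = Q_in × A_ann/A_cap.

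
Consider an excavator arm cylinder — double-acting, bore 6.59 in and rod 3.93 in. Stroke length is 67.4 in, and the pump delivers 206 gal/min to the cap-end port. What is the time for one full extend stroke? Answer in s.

t ≈ 2.90 s

Cap-side area A_cap = π/4 × (6.59 in)² = 34.11 in^2
Swept volume V = A × L; t = V / Q = A·L / Q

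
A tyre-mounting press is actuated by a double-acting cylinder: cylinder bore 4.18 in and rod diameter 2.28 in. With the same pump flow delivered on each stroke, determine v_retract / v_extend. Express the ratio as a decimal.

v_ret/v_ext ≈ 1.42

Cap-side area A_cap = π/4 × (4.18 in)² = 13.72 in^2
Rod-side annular area A_ann = π/4 × (4.18² − 2.28²) = 9.640 in^2
For equal Q, v ∝ 1/A, so v_ret/v_ext = A_cap/A_ann.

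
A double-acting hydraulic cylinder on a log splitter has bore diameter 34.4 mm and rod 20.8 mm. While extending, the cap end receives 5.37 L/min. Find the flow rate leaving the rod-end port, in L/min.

Q_out ≈ 3.41 L/min

Cap-side area A_cap = π/4 × (34.4 mm)² = 929.4 mm^2
Rod-side annular area A_ann = π/4 × (34.4² − 20.8²) = 589.6 mm^2
Piston speed v = Q_in/A_cap; rod-end outflow Q_out = v × A_ann = Q_in × A_ann/A_cap.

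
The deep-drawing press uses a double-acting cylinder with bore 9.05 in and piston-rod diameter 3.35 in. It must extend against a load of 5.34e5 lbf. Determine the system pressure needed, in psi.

Cap-side area A_cap = π/4 × (9.05 in)² = 64.33 in^2
P = F / A = 5.34e5 lbf / A

P ≈ 8300 psi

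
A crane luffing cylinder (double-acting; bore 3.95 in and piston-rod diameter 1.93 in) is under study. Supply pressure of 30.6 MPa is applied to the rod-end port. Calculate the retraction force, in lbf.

F ≈ 41400 lbf

Rod-side annular area A_ann = π/4 × (3.95² − 1.93²) = 9.329 in^2
On retraction the pressure acts on the annular area (bore minus rod).
F = P × A_ann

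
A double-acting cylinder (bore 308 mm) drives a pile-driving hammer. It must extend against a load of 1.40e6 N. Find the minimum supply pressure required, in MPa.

Cap-side area A_cap = π/4 × (308 mm)² = 74510 mm^2
P = F / A = 1.40e6 N / A

P ≈ 18.8 MPa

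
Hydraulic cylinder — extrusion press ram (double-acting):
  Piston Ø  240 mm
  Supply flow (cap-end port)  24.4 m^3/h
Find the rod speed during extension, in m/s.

Cap-side area A_cap = π/4 × (240 mm)² = 45240 mm^2
v = Q / A

v ≈ 0.150 m/s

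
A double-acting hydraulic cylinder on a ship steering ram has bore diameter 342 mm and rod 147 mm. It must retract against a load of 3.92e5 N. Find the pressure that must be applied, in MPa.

Rod-side annular area A_ann = π/4 × (342² − 147²) = 74890 mm^2
Retraction: pressure acts on the annular area.
P = F / A = 3.92e5 N / A

P ≈ 5.23 MPa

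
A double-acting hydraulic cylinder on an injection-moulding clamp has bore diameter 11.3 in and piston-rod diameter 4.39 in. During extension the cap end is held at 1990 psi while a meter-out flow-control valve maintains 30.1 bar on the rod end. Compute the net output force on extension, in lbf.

F ≈ 1.62e5 lbf

Cap-side area A_cap = π/4 × (11.3 in)² = 100.3 in^2
Rod-side annular area A_ann = π/4 × (11.3² − 4.39²) = 85.15 in^2
Net thrust = P_cap·A_cap − P_rod·A_ann = 1.996e5 lbf − 37170 lbf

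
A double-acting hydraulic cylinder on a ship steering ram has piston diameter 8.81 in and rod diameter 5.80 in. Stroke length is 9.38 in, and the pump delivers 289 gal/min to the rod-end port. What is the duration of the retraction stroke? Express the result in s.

Rod-side annular area A_ann = π/4 × (8.81² − 5.80²) = 34.54 in^2
Swept volume V = A × L; t = V / Q = A·L / Q

t ≈ 0.291 s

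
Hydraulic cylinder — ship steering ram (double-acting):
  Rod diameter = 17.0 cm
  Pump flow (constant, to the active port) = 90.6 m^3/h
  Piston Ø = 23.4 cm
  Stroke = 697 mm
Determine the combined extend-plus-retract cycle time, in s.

t ≈ 1.75 s

Cap-side area A_cap = π/4 × (23.4 cm)² = 430.1 cm^2
Rod-side annular area A_ann = π/4 × (23.4² − 17.0²) = 203.1 cm^2
t_ext = A_cap·L/Q = 1.191 s
t_ret = A_ann·L/Q = 0.5624 s
t_cycle = t_ext + t_ret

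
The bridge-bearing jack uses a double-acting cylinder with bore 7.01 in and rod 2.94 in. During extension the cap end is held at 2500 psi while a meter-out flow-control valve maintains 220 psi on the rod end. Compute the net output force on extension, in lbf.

F ≈ 89500 lbf

Cap-side area A_cap = π/4 × (7.01 in)² = 38.59 in^2
Rod-side annular area A_ann = π/4 × (7.01² − 2.94²) = 31.81 in^2
Net thrust = P_cap·A_cap − P_rod·A_ann = 96490 lbf − 6997 lbf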